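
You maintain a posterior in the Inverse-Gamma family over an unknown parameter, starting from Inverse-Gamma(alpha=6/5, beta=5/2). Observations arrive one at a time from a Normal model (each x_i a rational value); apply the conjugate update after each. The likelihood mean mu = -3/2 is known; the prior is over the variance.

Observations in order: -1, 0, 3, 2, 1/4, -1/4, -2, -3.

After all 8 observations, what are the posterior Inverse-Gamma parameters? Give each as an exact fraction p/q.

obs 1: x=-1 → posterior Inverse-Gamma(17/10, 21/8)
obs 2: x=0 → posterior Inverse-Gamma(11/5, 15/4)
obs 3: x=3 → posterior Inverse-Gamma(27/10, 111/8)
obs 4: x=2 → posterior Inverse-Gamma(16/5, 20)
obs 5: x=1/4 → posterior Inverse-Gamma(37/10, 689/32)
obs 6: x=-1/4 → posterior Inverse-Gamma(21/5, 357/16)
obs 7: x=-2 → posterior Inverse-Gamma(47/10, 359/16)
obs 8: x=-3 → posterior Inverse-Gamma(26/5, 377/16)

alpha=26/5, beta=377/16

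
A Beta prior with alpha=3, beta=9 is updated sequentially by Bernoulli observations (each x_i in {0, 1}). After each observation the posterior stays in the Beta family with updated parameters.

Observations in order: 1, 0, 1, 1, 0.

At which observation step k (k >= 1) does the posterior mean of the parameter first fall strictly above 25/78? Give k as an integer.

k = 3

obs 1: x=1 → posterior Beta(4, 9)
obs 2: x=0 → posterior Beta(4, 10)
obs 3: x=1 → posterior Beta(5, 10)
obs 4: x=1 → posterior Beta(6, 10)
obs 5: x=0 → posterior Beta(6, 11)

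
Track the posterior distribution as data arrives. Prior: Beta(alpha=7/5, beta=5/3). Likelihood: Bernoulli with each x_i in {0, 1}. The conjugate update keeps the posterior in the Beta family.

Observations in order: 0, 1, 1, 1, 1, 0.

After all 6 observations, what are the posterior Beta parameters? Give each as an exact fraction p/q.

alpha=27/5, beta=11/3

obs 1: x=0 → posterior Beta(7/5, 8/3)
obs 2: x=1 → posterior Beta(12/5, 8/3)
obs 3: x=1 → posterior Beta(17/5, 8/3)
obs 4: x=1 → posterior Beta(22/5, 8/3)
obs 5: x=1 → posterior Beta(27/5, 8/3)
obs 6: x=0 → posterior Beta(27/5, 11/3)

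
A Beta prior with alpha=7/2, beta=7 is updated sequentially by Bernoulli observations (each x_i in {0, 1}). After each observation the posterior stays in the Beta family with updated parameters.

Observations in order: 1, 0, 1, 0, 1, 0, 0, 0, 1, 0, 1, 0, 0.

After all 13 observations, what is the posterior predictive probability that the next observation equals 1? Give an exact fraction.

17/47

obs 1: x=1 → posterior Beta(9/2, 7)
obs 2: x=0 → posterior Beta(9/2, 8)
obs 3: x=1 → posterior Beta(11/2, 8)
obs 4: x=0 → posterior Beta(11/2, 9)
obs 5: x=1 → posterior Beta(13/2, 9)
obs 6: x=0 → posterior Beta(13/2, 10)
obs 7: x=0 → posterior Beta(13/2, 11)
obs 8: x=0 → posterior Beta(13/2, 12)
obs 9: x=1 → posterior Beta(15/2, 12)
obs 10: x=0 → posterior Beta(15/2, 13)
obs 11: x=1 → posterior Beta(17/2, 13)
obs 12: x=0 → posterior Beta(17/2, 14)
obs 13: x=0 → posterior Beta(17/2, 15)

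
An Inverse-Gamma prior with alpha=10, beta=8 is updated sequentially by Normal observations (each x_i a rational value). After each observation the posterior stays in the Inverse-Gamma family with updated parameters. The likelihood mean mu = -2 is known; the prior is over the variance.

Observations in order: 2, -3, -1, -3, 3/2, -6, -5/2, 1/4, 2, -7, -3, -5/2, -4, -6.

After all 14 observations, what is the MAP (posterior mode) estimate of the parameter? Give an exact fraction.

2093/576

obs 1: x=2 → posterior Inverse-Gamma(21/2, 16)
obs 2: x=-3 → posterior Inverse-Gamma(11, 33/2)
obs 3: x=-1 → posterior Inverse-Gamma(23/2, 17)
obs 4: x=-3 → posterior Inverse-Gamma(12, 35/2)
obs 5: x=3/2 → posterior Inverse-Gamma(25/2, 189/8)
obs 6: x=-6 → posterior Inverse-Gamma(13, 253/8)
obs 7: x=-5/2 → posterior Inverse-Gamma(27/2, 127/4)
obs 8: x=1/4 → posterior Inverse-Gamma(14, 1097/32)
obs 9: x=2 → posterior Inverse-Gamma(29/2, 1353/32)
obs 10: x=-7 → posterior Inverse-Gamma(15, 1753/32)
obs 11: x=-3 → posterior Inverse-Gamma(31/2, 1769/32)
obs 12: x=-5/2 → posterior Inverse-Gamma(16, 1773/32)
obs 13: x=-4 → posterior Inverse-Gamma(33/2, 1837/32)
obs 14: x=-6 → posterior Inverse-Gamma(17, 2093/32)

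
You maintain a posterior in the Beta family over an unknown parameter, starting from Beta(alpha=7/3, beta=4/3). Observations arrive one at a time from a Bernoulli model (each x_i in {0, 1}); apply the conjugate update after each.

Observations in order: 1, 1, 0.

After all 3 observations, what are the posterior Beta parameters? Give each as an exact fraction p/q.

obs 1: x=1 → posterior Beta(10/3, 4/3)
obs 2: x=1 → posterior Beta(13/3, 4/3)
obs 3: x=0 → posterior Beta(13/3, 7/3)

alpha=13/3, beta=7/3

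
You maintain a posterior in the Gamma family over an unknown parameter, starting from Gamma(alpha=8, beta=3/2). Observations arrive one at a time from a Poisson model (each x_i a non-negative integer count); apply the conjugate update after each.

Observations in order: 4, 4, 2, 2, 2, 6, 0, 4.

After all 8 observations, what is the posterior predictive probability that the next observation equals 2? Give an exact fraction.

obs 1: x=4 → posterior Gamma(12, 5/2)
obs 2: x=4 → posterior Gamma(16, 7/2)
obs 3: x=2 → posterior Gamma(18, 9/2)
obs 4: x=2 → posterior Gamma(20, 11/2)
obs 5: x=2 → posterior Gamma(22, 13/2)
obs 6: x=6 → posterior Gamma(28, 15/2)
obs 7: x=0 → posterior Gamma(28, 17/2)
obs 8: x=4 → posterior Gamma(32, 19/2)

58571708138864780732525971299901510918103744/300839436292598397144413367801085458207819027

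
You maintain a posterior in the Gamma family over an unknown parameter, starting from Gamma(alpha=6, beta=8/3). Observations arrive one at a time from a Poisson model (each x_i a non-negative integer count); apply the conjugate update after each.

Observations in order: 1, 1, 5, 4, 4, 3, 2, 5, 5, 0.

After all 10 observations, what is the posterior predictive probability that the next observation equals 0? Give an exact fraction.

obs 1: x=1 → posterior Gamma(7, 11/3)
obs 2: x=1 → posterior Gamma(8, 14/3)
obs 3: x=5 → posterior Gamma(13, 17/3)
obs 4: x=4 → posterior Gamma(17, 20/3)
obs 5: x=4 → posterior Gamma(21, 23/3)
obs 6: x=3 → posterior Gamma(24, 26/3)
obs 7: x=2 → posterior Gamma(26, 29/3)
obs 8: x=5 → posterior Gamma(31, 32/3)
obs 9: x=5 → posterior Gamma(36, 35/3)
obs 10: x=0 → posterior Gamma(36, 38/3)

745091275609414115000297266520861342877761335755135778816/11487323243342943712727117998313670374759563626306467569441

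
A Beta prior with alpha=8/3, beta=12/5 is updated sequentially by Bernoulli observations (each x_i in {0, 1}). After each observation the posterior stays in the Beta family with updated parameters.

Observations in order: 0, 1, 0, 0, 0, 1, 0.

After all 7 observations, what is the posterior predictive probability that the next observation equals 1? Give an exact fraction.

obs 1: x=0 → posterior Beta(8/3, 17/5)
obs 2: x=1 → posterior Beta(11/3, 17/5)
obs 3: x=0 → posterior Beta(11/3, 22/5)
obs 4: x=0 → posterior Beta(11/3, 27/5)
obs 5: x=0 → posterior Beta(11/3, 32/5)
obs 6: x=1 → posterior Beta(14/3, 32/5)
obs 7: x=0 → posterior Beta(14/3, 37/5)

70/181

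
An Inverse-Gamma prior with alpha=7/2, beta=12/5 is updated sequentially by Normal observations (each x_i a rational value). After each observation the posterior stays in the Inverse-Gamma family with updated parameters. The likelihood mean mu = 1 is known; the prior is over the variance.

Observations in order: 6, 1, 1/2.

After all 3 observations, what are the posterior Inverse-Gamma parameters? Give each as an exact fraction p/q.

obs 1: x=6 → posterior Inverse-Gamma(4, 149/10)
obs 2: x=1 → posterior Inverse-Gamma(9/2, 149/10)
obs 3: x=1/2 → posterior Inverse-Gamma(5, 601/40)

alpha=5, beta=601/40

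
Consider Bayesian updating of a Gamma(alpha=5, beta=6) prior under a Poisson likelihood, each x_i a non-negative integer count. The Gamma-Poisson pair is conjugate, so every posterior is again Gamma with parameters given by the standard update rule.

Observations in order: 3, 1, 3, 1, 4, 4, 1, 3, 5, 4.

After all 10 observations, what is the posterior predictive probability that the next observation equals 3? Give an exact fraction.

obs 1: x=3 → posterior Gamma(8, 7)
obs 2: x=1 → posterior Gamma(9, 8)
obs 3: x=3 → posterior Gamma(12, 9)
obs 4: x=1 → posterior Gamma(13, 10)
obs 5: x=4 → posterior Gamma(17, 11)
obs 6: x=4 → posterior Gamma(21, 12)
obs 7: x=1 → posterior Gamma(22, 13)
obs 8: x=3 → posterior Gamma(25, 14)
obs 9: x=5 → posterior Gamma(30, 15)
obs 10: x=4 → posterior Gamma(34, 16)

36587160091339303591582037791063718095749120/197770344305988984840145602058543169130838081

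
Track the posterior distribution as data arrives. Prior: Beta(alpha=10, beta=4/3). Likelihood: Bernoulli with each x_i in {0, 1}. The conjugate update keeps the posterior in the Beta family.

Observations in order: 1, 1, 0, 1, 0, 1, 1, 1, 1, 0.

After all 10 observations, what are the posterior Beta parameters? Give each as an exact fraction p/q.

alpha=17, beta=13/3

obs 1: x=1 → posterior Beta(11, 4/3)
obs 2: x=1 → posterior Beta(12, 4/3)
obs 3: x=0 → posterior Beta(12, 7/3)
obs 4: x=1 → posterior Beta(13, 7/3)
obs 5: x=0 → posterior Beta(13, 10/3)
obs 6: x=1 → posterior Beta(14, 10/3)
obs 7: x=1 → posterior Beta(15, 10/3)
obs 8: x=1 → posterior Beta(16, 10/3)
obs 9: x=1 → posterior Beta(17, 10/3)
obs 10: x=0 → posterior Beta(17, 13/3)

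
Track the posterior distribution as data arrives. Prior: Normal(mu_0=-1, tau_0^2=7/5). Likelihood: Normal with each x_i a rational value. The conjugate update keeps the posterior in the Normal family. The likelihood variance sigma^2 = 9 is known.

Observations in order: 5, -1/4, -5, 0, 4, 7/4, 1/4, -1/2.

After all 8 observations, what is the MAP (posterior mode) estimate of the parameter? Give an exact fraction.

obs 1: x=5 → posterior Normal(-5/26, 63/52)
obs 2: x=-1/4 → posterior Normal(-47/236, 63/59)
obs 3: x=-5 → posterior Normal(-17/24, 21/22)
obs 4: x=0 → posterior Normal(-187/292, 63/73)
obs 5: x=4 → posterior Normal(-15/64, 63/80)
obs 6: x=7/4 → posterior Normal(-13/174, 21/29)
obs 7: x=1/4 → posterior Normal(-19/376, 63/94)
obs 8: x=-1/2 → posterior Normal(-33/404, 63/101)

-33/404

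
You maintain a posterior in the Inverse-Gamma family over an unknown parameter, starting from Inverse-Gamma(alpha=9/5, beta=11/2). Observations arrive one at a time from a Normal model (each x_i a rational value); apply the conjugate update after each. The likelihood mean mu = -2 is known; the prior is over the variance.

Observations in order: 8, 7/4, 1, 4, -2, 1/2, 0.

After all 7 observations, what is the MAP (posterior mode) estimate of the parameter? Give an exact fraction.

obs 1: x=8 → posterior Inverse-Gamma(23/10, 111/2)
obs 2: x=7/4 → posterior Inverse-Gamma(14/5, 2001/32)
obs 3: x=1 → posterior Inverse-Gamma(33/10, 2145/32)
obs 4: x=4 → posterior Inverse-Gamma(19/5, 2721/32)
obs 5: x=-2 → posterior Inverse-Gamma(43/10, 2721/32)
obs 6: x=1/2 → posterior Inverse-Gamma(24/5, 2821/32)
obs 7: x=0 → posterior Inverse-Gamma(53/10, 2885/32)

14425/1008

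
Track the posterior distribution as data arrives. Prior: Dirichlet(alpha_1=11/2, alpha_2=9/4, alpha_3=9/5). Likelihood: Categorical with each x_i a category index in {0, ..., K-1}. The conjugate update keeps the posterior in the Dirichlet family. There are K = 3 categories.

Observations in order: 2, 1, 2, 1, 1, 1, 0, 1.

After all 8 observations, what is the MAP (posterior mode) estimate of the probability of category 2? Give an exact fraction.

obs 1: x=2 → posterior Dirichlet(11/2, 9/4, 14/5)
obs 2: x=1 → posterior Dirichlet(11/2, 13/4, 14/5)
obs 3: x=2 → posterior Dirichlet(11/2, 13/4, 19/5)
obs 4: x=1 → posterior Dirichlet(11/2, 17/4, 19/5)
obs 5: x=1 → posterior Dirichlet(11/2, 21/4, 19/5)
obs 6: x=1 → posterior Dirichlet(11/2, 25/4, 19/5)
obs 7: x=0 → posterior Dirichlet(13/2, 25/4, 19/5)
obs 8: x=1 → posterior Dirichlet(13/2, 29/4, 19/5)

56/291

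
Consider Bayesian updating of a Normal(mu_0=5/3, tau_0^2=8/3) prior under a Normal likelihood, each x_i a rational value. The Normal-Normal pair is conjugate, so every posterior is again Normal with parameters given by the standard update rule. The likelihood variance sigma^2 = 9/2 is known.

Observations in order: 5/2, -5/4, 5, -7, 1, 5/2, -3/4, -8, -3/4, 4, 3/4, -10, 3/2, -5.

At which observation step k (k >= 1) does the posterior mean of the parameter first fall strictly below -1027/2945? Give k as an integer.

obs 1: x=5/2 → posterior Normal(85/43, 72/43)
obs 2: x=-5/4 → posterior Normal(65/59, 72/59)
obs 3: x=5 → posterior Normal(29/15, 24/25)
obs 4: x=-7 → posterior Normal(33/91, 72/91)
obs 5: x=1 → posterior Normal(49/107, 72/107)
obs 6: x=5/2 → posterior Normal(89/123, 24/41)
obs 7: x=-3/4 → posterior Normal(77/139, 72/139)
obs 8: x=-8 → posterior Normal(-51/155, 72/155)
obs 9: x=-3/4 → posterior Normal(-7/19, 8/19)
obs 10: x=4 → posterior Normal(1/187, 72/187)
obs 11: x=3/4 → posterior Normal(13/203, 72/203)
obs 12: x=-10 → posterior Normal(-49/73, 24/73)
obs 13: x=3/2 → posterior Normal(-123/235, 72/235)
obs 14: x=-5 → posterior Normal(-203/251, 72/251)

k = 9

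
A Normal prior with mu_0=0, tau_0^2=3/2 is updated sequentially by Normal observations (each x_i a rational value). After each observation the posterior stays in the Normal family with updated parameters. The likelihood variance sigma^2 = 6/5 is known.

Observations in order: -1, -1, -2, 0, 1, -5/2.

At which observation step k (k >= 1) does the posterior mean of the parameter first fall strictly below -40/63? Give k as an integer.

k = 2

obs 1: x=-1 → posterior Normal(-5/9, 2/3)
obs 2: x=-1 → posterior Normal(-5/7, 3/7)
obs 3: x=-2 → posterior Normal(-20/19, 6/19)
obs 4: x=0 → posterior Normal(-5/6, 1/4)
obs 5: x=1 → posterior Normal(-15/29, 6/29)
obs 6: x=-5/2 → posterior Normal(-55/68, 3/17)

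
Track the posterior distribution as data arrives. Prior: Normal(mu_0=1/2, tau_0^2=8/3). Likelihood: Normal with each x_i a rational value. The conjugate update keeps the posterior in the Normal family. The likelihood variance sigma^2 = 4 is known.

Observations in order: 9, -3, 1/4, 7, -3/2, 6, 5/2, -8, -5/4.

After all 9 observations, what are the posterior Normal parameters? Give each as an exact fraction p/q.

mu_0=47/42, tau_0^2=8/21

obs 1: x=9 → posterior Normal(39/10, 8/5)
obs 2: x=-3 → posterior Normal(27/14, 8/7)
obs 3: x=1/4 → posterior Normal(14/9, 8/9)
obs 4: x=7 → posterior Normal(28/11, 8/11)
obs 5: x=-3/2 → posterior Normal(25/13, 8/13)
obs 6: x=6 → posterior Normal(37/15, 8/15)
obs 7: x=5/2 → posterior Normal(42/17, 8/17)
obs 8: x=-8 → posterior Normal(26/19, 8/19)
obs 9: x=-5/4 → posterior Normal(47/42, 8/21)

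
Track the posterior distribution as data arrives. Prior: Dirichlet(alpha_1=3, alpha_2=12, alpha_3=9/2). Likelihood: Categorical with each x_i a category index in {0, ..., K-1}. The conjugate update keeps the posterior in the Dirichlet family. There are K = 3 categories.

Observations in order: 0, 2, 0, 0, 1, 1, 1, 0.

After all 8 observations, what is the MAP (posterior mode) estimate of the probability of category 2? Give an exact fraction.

9/49

obs 1: x=0 → posterior Dirichlet(4, 12, 9/2)
obs 2: x=2 → posterior Dirichlet(4, 12, 11/2)
obs 3: x=0 → posterior Dirichlet(5, 12, 11/2)
obs 4: x=0 → posterior Dirichlet(6, 12, 11/2)
obs 5: x=1 → posterior Dirichlet(6, 13, 11/2)
obs 6: x=1 → posterior Dirichlet(6, 14, 11/2)
obs 7: x=1 → posterior Dirichlet(6, 15, 11/2)
obs 8: x=0 → posterior Dirichlet(7, 15, 11/2)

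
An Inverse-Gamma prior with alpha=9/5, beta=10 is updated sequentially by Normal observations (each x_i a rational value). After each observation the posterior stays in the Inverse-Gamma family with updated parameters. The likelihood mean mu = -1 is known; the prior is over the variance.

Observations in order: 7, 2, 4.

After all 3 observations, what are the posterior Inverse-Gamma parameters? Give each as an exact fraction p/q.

alpha=33/10, beta=59

obs 1: x=7 → posterior Inverse-Gamma(23/10, 42)
obs 2: x=2 → posterior Inverse-Gamma(14/5, 93/2)
obs 3: x=4 → posterior Inverse-Gamma(33/10, 59)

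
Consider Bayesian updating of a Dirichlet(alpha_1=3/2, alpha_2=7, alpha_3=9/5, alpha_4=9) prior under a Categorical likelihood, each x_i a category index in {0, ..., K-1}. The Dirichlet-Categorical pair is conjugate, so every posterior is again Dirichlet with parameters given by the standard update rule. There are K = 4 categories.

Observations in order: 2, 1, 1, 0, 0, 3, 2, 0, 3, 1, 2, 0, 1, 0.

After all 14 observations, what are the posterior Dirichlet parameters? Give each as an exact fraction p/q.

obs 1: x=2 → posterior Dirichlet(3/2, 7, 14/5, 9)
obs 2: x=1 → posterior Dirichlet(3/2, 8, 14/5, 9)
obs 3: x=1 → posterior Dirichlet(3/2, 9, 14/5, 9)
obs 4: x=0 → posterior Dirichlet(5/2, 9, 14/5, 9)
obs 5: x=0 → posterior Dirichlet(7/2, 9, 14/5, 9)
obs 6: x=3 → posterior Dirichlet(7/2, 9, 14/5, 10)
obs 7: x=2 → posterior Dirichlet(7/2, 9, 19/5, 10)
obs 8: x=0 → posterior Dirichlet(9/2, 9, 19/5, 10)
obs 9: x=3 → posterior Dirichlet(9/2, 9, 19/5, 11)
obs 10: x=1 → posterior Dirichlet(9/2, 10, 19/5, 11)
obs 11: x=2 → posterior Dirichlet(9/2, 10, 24/5, 11)
obs 12: x=0 → posterior Dirichlet(11/2, 10, 24/5, 11)
obs 13: x=1 → posterior Dirichlet(11/2, 11, 24/5, 11)
obs 14: x=0 → posterior Dirichlet(13/2, 11, 24/5, 11)

alpha_1=13/2, alpha_2=11, alpha_3=24/5, alpha_4=11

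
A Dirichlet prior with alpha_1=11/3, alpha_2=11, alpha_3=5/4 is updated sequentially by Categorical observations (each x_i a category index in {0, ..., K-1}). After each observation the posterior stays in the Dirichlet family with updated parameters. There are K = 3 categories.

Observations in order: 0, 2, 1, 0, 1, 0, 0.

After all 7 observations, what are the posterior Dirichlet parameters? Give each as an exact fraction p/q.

alpha_1=23/3, alpha_2=13, alpha_3=9/4

obs 1: x=0 → posterior Dirichlet(14/3, 11, 5/4)
obs 2: x=2 → posterior Dirichlet(14/3, 11, 9/4)
obs 3: x=1 → posterior Dirichlet(14/3, 12, 9/4)
obs 4: x=0 → posterior Dirichlet(17/3, 12, 9/4)
obs 5: x=1 → posterior Dirichlet(17/3, 13, 9/4)
obs 6: x=0 → posterior Dirichlet(20/3, 13, 9/4)
obs 7: x=0 → posterior Dirichlet(23/3, 13, 9/4)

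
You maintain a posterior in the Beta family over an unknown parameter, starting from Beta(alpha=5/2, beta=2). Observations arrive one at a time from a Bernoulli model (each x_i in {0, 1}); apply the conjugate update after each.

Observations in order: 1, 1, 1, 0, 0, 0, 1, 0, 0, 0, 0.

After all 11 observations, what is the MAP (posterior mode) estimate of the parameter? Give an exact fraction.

obs 1: x=1 → posterior Beta(7/2, 2)
obs 2: x=1 → posterior Beta(9/2, 2)
obs 3: x=1 → posterior Beta(11/2, 2)
obs 4: x=0 → posterior Beta(11/2, 3)
obs 5: x=0 → posterior Beta(11/2, 4)
obs 6: x=0 → posterior Beta(11/2, 5)
obs 7: x=1 → posterior Beta(13/2, 5)
obs 8: x=0 → posterior Beta(13/2, 6)
obs 9: x=0 → posterior Beta(13/2, 7)
obs 10: x=0 → posterior Beta(13/2, 8)
obs 11: x=0 → posterior Beta(13/2, 9)

11/27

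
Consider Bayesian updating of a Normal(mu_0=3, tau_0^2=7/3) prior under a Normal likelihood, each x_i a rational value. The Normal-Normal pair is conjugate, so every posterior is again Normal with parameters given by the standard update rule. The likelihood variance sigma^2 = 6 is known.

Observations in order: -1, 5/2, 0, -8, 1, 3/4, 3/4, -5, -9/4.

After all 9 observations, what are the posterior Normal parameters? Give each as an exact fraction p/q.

obs 1: x=-1 → posterior Normal(47/25, 42/25)
obs 2: x=5/2 → posterior Normal(129/64, 21/16)
obs 3: x=0 → posterior Normal(43/26, 14/13)
obs 4: x=-8 → posterior Normal(17/92, 21/23)
obs 5: x=1 → posterior Normal(31/106, 42/53)
obs 6: x=3/4 → posterior Normal(83/240, 7/10)
obs 7: x=3/4 → posterior Normal(26/67, 42/67)
obs 8: x=-5 → posterior Normal(-9/74, 21/37)
obs 9: x=-9/4 → posterior Normal(-11/36, 14/27)

mu_0=-11/36, tau_0^2=14/27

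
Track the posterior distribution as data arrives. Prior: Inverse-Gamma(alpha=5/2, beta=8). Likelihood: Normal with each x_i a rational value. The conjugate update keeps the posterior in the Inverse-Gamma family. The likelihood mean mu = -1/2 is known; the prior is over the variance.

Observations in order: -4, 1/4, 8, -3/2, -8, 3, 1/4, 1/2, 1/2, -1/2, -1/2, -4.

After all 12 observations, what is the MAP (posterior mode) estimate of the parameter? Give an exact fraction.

obs 1: x=-4 → posterior Inverse-Gamma(3, 113/8)
obs 2: x=1/4 → posterior Inverse-Gamma(7/2, 461/32)
obs 3: x=8 → posterior Inverse-Gamma(4, 1617/32)
obs 4: x=-3/2 → posterior Inverse-Gamma(9/2, 1633/32)
obs 5: x=-8 → posterior Inverse-Gamma(5, 2533/32)
obs 6: x=3 → posterior Inverse-Gamma(11/2, 2729/32)
obs 7: x=1/4 → posterior Inverse-Gamma(6, 1369/16)
obs 8: x=1/2 → posterior Inverse-Gamma(13/2, 1377/16)
obs 9: x=1/2 → posterior Inverse-Gamma(7, 1385/16)
obs 10: x=-1/2 → posterior Inverse-Gamma(15/2, 1385/16)
obs 11: x=-1/2 → posterior Inverse-Gamma(8, 1385/16)
obs 12: x=-4 → posterior Inverse-Gamma(17/2, 1483/16)

1483/152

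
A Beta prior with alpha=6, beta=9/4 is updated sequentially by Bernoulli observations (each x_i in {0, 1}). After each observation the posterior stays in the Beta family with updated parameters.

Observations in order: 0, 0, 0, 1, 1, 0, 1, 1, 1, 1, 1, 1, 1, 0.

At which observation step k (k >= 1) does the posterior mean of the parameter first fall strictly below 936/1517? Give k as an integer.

k = 2

obs 1: x=0 → posterior Beta(6, 13/4)
obs 2: x=0 → posterior Beta(6, 17/4)
obs 3: x=0 → posterior Beta(6, 21/4)
obs 4: x=1 → posterior Beta(7, 21/4)
obs 5: x=1 → posterior Beta(8, 21/4)
obs 6: x=0 → posterior Beta(8, 25/4)
obs 7: x=1 → posterior Beta(9, 25/4)
obs 8: x=1 → posterior Beta(10, 25/4)
obs 9: x=1 → posterior Beta(11, 25/4)
obs 10: x=1 → posterior Beta(12, 25/4)
obs 11: x=1 → posterior Beta(13, 25/4)
obs 12: x=1 → posterior Beta(14, 25/4)
obs 13: x=1 → posterior Beta(15, 25/4)
obs 14: x=0 → posterior Beta(15, 29/4)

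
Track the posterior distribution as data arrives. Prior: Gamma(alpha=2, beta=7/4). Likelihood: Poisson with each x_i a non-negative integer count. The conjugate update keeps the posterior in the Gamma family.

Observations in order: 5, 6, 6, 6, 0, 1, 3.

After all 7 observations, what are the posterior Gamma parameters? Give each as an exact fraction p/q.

alpha=29, beta=35/4

obs 1: x=5 → posterior Gamma(7, 11/4)
obs 2: x=6 → posterior Gamma(13, 15/4)
obs 3: x=6 → posterior Gamma(19, 19/4)
obs 4: x=6 → posterior Gamma(25, 23/4)
obs 5: x=0 → posterior Gamma(25, 27/4)
obs 6: x=1 → posterior Gamma(26, 31/4)
obs 7: x=3 → posterior Gamma(29, 35/4)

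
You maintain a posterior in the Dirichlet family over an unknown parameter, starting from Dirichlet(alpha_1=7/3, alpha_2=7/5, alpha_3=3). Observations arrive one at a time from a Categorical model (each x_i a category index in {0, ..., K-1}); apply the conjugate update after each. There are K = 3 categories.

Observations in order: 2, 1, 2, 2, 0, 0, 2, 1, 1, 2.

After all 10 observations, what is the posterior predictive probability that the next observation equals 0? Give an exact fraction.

obs 1: x=2 → posterior Dirichlet(7/3, 7/5, 4)
obs 2: x=1 → posterior Dirichlet(7/3, 12/5, 4)
obs 3: x=2 → posterior Dirichlet(7/3, 12/5, 5)
obs 4: x=2 → posterior Dirichlet(7/3, 12/5, 6)
obs 5: x=0 → posterior Dirichlet(10/3, 12/5, 6)
obs 6: x=0 → posterior Dirichlet(13/3, 12/5, 6)
obs 7: x=2 → posterior Dirichlet(13/3, 12/5, 7)
obs 8: x=1 → posterior Dirichlet(13/3, 17/5, 7)
obs 9: x=1 → posterior Dirichlet(13/3, 22/5, 7)
obs 10: x=2 → posterior Dirichlet(13/3, 22/5, 8)

65/251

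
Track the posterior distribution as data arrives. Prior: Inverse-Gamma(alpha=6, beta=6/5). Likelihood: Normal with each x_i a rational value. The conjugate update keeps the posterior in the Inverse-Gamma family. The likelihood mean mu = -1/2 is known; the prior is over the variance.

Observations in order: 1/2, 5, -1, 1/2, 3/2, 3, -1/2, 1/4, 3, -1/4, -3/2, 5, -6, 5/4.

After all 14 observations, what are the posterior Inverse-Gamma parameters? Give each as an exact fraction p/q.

alpha=13, beta=10287/160

obs 1: x=1/2 → posterior Inverse-Gamma(13/2, 17/10)
obs 2: x=5 → posterior Inverse-Gamma(7, 673/40)
obs 3: x=-1 → posterior Inverse-Gamma(15/2, 339/20)
obs 4: x=1/2 → posterior Inverse-Gamma(8, 349/20)
obs 5: x=3/2 → posterior Inverse-Gamma(17/2, 389/20)
obs 6: x=3 → posterior Inverse-Gamma(9, 1023/40)
obs 7: x=-1/2 → posterior Inverse-Gamma(19/2, 1023/40)
obs 8: x=1/4 → posterior Inverse-Gamma(10, 4137/160)
obs 9: x=3 → posterior Inverse-Gamma(21/2, 5117/160)
obs 10: x=-1/4 → posterior Inverse-Gamma(11, 2561/80)
obs 11: x=-3/2 → posterior Inverse-Gamma(23/2, 2601/80)
obs 12: x=5 → posterior Inverse-Gamma(12, 3811/80)
obs 13: x=-6 → posterior Inverse-Gamma(25/2, 5021/80)
obs 14: x=5/4 → posterior Inverse-Gamma(13, 10287/160)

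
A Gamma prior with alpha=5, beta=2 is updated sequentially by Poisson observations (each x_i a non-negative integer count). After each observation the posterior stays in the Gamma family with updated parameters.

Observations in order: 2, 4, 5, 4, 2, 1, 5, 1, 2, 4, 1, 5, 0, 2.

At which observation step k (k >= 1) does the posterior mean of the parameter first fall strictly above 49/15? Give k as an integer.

obs 1: x=2 → posterior Gamma(7, 3)
obs 2: x=4 → posterior Gamma(11, 4)
obs 3: x=5 → posterior Gamma(16, 5)
obs 4: x=4 → posterior Gamma(20, 6)
obs 5: x=2 → posterior Gamma(22, 7)
obs 6: x=1 → posterior Gamma(23, 8)
obs 7: x=5 → posterior Gamma(28, 9)
obs 8: x=1 → posterior Gamma(29, 10)
obs 9: x=2 → posterior Gamma(31, 11)
obs 10: x=4 → posterior Gamma(35, 12)
obs 11: x=1 → posterior Gamma(36, 13)
obs 12: x=5 → posterior Gamma(41, 14)
obs 13: x=0 → posterior Gamma(41, 15)
obs 14: x=2 → posterior Gamma(43, 16)

k = 4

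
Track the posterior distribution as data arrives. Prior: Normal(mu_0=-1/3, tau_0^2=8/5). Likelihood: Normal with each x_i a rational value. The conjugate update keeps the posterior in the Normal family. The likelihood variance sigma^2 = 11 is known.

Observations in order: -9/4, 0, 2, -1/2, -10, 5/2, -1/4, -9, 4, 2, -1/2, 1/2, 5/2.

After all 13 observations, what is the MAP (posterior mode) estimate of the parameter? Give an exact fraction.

obs 1: x=-9/4 → posterior Normal(-109/189, 88/63)
obs 2: x=0 → posterior Normal(-109/213, 88/71)
obs 3: x=2 → posterior Normal(-61/237, 88/79)
obs 4: x=-1/2 → posterior Normal(-73/261, 88/87)
obs 5: x=-10 → posterior Normal(-313/285, 88/95)
obs 6: x=5/2 → posterior Normal(-253/309, 88/103)
obs 7: x=-1/4 → posterior Normal(-7/9, 88/111)
obs 8: x=-9 → posterior Normal(-475/357, 88/119)
obs 9: x=4 → posterior Normal(-379/381, 88/127)
obs 10: x=2 → posterior Normal(-331/405, 88/135)
obs 11: x=-1/2 → posterior Normal(-343/429, 8/13)
obs 12: x=1/2 → posterior Normal(-331/453, 88/151)
obs 13: x=5/2 → posterior Normal(-271/477, 88/159)

-271/477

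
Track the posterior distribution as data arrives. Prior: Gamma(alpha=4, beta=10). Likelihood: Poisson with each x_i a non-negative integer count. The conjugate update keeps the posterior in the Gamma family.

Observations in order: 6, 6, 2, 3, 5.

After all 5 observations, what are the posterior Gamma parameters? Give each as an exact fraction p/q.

obs 1: x=6 → posterior Gamma(10, 11)
obs 2: x=6 → posterior Gamma(16, 12)
obs 3: x=2 → posterior Gamma(18, 13)
obs 4: x=3 → posterior Gamma(21, 14)
obs 5: x=5 → posterior Gamma(26, 15)

alpha=26, beta=15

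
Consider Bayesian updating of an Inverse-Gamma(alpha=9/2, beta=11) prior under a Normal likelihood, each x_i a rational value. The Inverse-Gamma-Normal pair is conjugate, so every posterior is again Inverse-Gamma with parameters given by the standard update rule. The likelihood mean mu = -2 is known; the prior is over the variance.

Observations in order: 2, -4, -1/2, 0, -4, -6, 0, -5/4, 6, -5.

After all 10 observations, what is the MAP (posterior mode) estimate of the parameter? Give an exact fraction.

2333/336

obs 1: x=2 → posterior Inverse-Gamma(5, 19)
obs 2: x=-4 → posterior Inverse-Gamma(11/2, 21)
obs 3: x=-1/2 → posterior Inverse-Gamma(6, 177/8)
obs 4: x=0 → posterior Inverse-Gamma(13/2, 193/8)
obs 5: x=-4 → posterior Inverse-Gamma(7, 209/8)
obs 6: x=-6 → posterior Inverse-Gamma(15/2, 273/8)
obs 7: x=0 → posterior Inverse-Gamma(8, 289/8)
obs 8: x=-5/4 → posterior Inverse-Gamma(17/2, 1165/32)
obs 9: x=6 → posterior Inverse-Gamma(9, 2189/32)
obs 10: x=-5 → posterior Inverse-Gamma(19/2, 2333/32)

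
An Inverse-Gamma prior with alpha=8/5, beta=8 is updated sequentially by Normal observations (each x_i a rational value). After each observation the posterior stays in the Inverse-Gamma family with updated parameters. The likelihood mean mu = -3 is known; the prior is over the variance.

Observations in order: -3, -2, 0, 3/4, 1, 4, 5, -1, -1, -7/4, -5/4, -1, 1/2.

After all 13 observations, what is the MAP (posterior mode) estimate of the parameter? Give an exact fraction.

obs 1: x=-3 → posterior Inverse-Gamma(21/10, 8)
obs 2: x=-2 → posterior Inverse-Gamma(13/5, 17/2)
obs 3: x=0 → posterior Inverse-Gamma(31/10, 13)
obs 4: x=3/4 → posterior Inverse-Gamma(18/5, 641/32)
obs 5: x=1 → posterior Inverse-Gamma(41/10, 897/32)
obs 6: x=4 → posterior Inverse-Gamma(23/5, 1681/32)
obs 7: x=5 → posterior Inverse-Gamma(51/10, 2705/32)
obs 8: x=-1 → posterior Inverse-Gamma(28/5, 2769/32)
obs 9: x=-1 → posterior Inverse-Gamma(61/10, 2833/32)
obs 10: x=-7/4 → posterior Inverse-Gamma(33/5, 1429/16)
obs 11: x=-5/4 → posterior Inverse-Gamma(71/10, 2907/32)
obs 12: x=-1 → posterior Inverse-Gamma(38/5, 2971/32)
obs 13: x=1/2 → posterior Inverse-Gamma(81/10, 3167/32)

15835/1456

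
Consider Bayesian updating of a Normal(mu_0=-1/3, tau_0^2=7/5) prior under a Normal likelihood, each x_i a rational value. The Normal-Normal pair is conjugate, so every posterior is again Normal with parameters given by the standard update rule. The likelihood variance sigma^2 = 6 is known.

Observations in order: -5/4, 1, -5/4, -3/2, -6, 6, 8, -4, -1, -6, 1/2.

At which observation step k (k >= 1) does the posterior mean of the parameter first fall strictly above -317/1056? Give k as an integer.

obs 1: x=-5/4 → posterior Normal(-75/148, 42/37)
obs 2: x=1 → posterior Normal(-47/176, 21/22)
obs 3: x=-5/4 → posterior Normal(-41/102, 14/17)
obs 4: x=-3/2 → posterior Normal(-31/58, 21/29)
obs 5: x=-6 → posterior Normal(-73/65, 42/65)
obs 6: x=6 → posterior Normal(-31/72, 7/12)
obs 7: x=8 → posterior Normal(25/79, 42/79)
obs 8: x=-4 → posterior Normal(-3/86, 21/43)
obs 9: x=-1 → posterior Normal(-10/93, 14/31)
obs 10: x=-6 → posterior Normal(-13/25, 21/50)
obs 11: x=1/2 → posterior Normal(-97/214, 42/107)

k = 2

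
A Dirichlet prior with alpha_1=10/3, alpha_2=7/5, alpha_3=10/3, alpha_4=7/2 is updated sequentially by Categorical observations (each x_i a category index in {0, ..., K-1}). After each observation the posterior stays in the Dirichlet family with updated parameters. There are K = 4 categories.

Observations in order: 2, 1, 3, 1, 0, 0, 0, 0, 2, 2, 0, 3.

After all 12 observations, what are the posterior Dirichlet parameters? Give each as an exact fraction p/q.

obs 1: x=2 → posterior Dirichlet(10/3, 7/5, 13/3, 7/2)
obs 2: x=1 → posterior Dirichlet(10/3, 12/5, 13/3, 7/2)
obs 3: x=3 → posterior Dirichlet(10/3, 12/5, 13/3, 9/2)
obs 4: x=1 → posterior Dirichlet(10/3, 17/5, 13/3, 9/2)
obs 5: x=0 → posterior Dirichlet(13/3, 17/5, 13/3, 9/2)
obs 6: x=0 → posterior Dirichlet(16/3, 17/5, 13/3, 9/2)
obs 7: x=0 → posterior Dirichlet(19/3, 17/5, 13/3, 9/2)
obs 8: x=0 → posterior Dirichlet(22/3, 17/5, 13/3, 9/2)
obs 9: x=2 → posterior Dirichlet(22/3, 17/5, 16/3, 9/2)
obs 10: x=2 → posterior Dirichlet(22/3, 17/5, 19/3, 9/2)
obs 11: x=0 → posterior Dirichlet(25/3, 17/5, 19/3, 9/2)
obs 12: x=3 → posterior Dirichlet(25/3, 17/5, 19/3, 11/2)

alpha_1=25/3, alpha_2=17/5, alpha_3=19/3, alpha_4=11/2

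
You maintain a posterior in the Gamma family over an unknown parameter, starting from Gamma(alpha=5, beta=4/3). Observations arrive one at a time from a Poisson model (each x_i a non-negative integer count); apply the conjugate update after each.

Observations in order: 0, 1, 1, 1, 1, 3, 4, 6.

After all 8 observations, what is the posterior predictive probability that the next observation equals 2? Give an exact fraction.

obs 1: x=0 → posterior Gamma(5, 7/3)
obs 2: x=1 → posterior Gamma(6, 10/3)
obs 3: x=1 → posterior Gamma(7, 13/3)
obs 4: x=1 → posterior Gamma(8, 16/3)
obs 5: x=1 → posterior Gamma(9, 19/3)
obs 6: x=3 → posterior Gamma(12, 22/3)
obs 7: x=4 → posterior Gamma(16, 25/3)
obs 8: x=6 → posterior Gamma(22, 28/3)

156617295476602771742172472166842368/620412660965527688188300451573157121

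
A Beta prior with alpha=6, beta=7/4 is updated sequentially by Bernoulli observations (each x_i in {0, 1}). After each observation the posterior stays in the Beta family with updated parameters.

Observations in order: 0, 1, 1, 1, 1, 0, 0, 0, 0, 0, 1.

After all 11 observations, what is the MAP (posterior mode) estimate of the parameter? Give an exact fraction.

obs 1: x=0 → posterior Beta(6, 11/4)
obs 2: x=1 → posterior Beta(7, 11/4)
obs 3: x=1 → posterior Beta(8, 11/4)
obs 4: x=1 → posterior Beta(9, 11/4)
obs 5: x=1 → posterior Beta(10, 11/4)
obs 6: x=0 → posterior Beta(10, 15/4)
obs 7: x=0 → posterior Beta(10, 19/4)
obs 8: x=0 → posterior Beta(10, 23/4)
obs 9: x=0 → posterior Beta(10, 27/4)
obs 10: x=0 → posterior Beta(10, 31/4)
obs 11: x=1 → posterior Beta(11, 31/4)

40/67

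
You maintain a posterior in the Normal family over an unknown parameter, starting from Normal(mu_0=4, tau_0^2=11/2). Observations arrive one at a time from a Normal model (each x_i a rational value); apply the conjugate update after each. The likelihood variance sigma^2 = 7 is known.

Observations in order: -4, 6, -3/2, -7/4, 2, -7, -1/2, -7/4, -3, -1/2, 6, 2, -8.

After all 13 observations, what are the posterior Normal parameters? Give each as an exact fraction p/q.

obs 1: x=-4 → posterior Normal(12/25, 77/25)
obs 2: x=6 → posterior Normal(13/6, 77/36)
obs 3: x=-3/2 → posterior Normal(123/94, 77/47)
obs 4: x=-7/4 → posterior Normal(169/232, 77/58)
obs 5: x=2 → posterior Normal(257/276, 77/69)
obs 6: x=-7 → posterior Normal(-51/320, 77/80)
obs 7: x=-1/2 → posterior Normal(-73/364, 11/13)
obs 8: x=-7/4 → posterior Normal(-25/68, 77/102)
obs 9: x=-3 → posterior Normal(-141/226, 77/113)
obs 10: x=-1/2 → posterior Normal(-19/31, 77/124)
obs 11: x=6 → posterior Normal(-2/27, 77/135)
obs 12: x=2 → posterior Normal(6/73, 77/146)
obs 13: x=-8 → posterior Normal(-76/157, 77/157)

mu_0=-76/157, tau_0^2=77/157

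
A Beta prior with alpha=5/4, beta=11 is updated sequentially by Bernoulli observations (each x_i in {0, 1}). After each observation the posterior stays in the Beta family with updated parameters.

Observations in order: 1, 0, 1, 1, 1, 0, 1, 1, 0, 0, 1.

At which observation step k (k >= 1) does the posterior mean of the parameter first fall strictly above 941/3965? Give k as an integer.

k = 4

obs 1: x=1 → posterior Beta(9/4, 11)
obs 2: x=0 → posterior Beta(9/4, 12)
obs 3: x=1 → posterior Beta(13/4, 12)
obs 4: x=1 → posterior Beta(17/4, 12)
obs 5: x=1 → posterior Beta(21/4, 12)
obs 6: x=0 → posterior Beta(21/4, 13)
obs 7: x=1 → posterior Beta(25/4, 13)
obs 8: x=1 → posterior Beta(29/4, 13)
obs 9: x=0 → posterior Beta(29/4, 14)
obs 10: x=0 → posterior Beta(29/4, 15)
obs 11: x=1 → posterior Beta(33/4, 15)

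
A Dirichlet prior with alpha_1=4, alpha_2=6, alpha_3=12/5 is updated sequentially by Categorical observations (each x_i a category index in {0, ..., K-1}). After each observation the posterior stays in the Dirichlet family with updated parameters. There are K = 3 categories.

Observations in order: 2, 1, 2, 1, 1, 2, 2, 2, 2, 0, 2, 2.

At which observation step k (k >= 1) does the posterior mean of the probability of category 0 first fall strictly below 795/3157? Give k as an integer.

obs 1: x=2 → posterior Dirichlet(4, 6, 17/5)
obs 2: x=1 → posterior Dirichlet(4, 7, 17/5)
obs 3: x=2 → posterior Dirichlet(4, 7, 22/5)
obs 4: x=1 → posterior Dirichlet(4, 8, 22/5)
obs 5: x=1 → posterior Dirichlet(4, 9, 22/5)
obs 6: x=2 → posterior Dirichlet(4, 9, 27/5)
obs 7: x=2 → posterior Dirichlet(4, 9, 32/5)
obs 8: x=2 → posterior Dirichlet(4, 9, 37/5)
obs 9: x=2 → posterior Dirichlet(4, 9, 42/5)
obs 10: x=0 → posterior Dirichlet(5, 9, 42/5)
obs 11: x=2 → posterior Dirichlet(5, 9, 47/5)
obs 12: x=2 → posterior Dirichlet(5, 9, 52/5)

k = 4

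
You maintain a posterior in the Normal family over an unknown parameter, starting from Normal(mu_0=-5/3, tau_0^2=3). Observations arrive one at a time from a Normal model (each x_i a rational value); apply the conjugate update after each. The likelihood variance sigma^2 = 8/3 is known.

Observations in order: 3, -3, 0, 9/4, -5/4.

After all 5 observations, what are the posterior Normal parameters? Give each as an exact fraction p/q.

obs 1: x=3 → posterior Normal(41/51, 24/17)
obs 2: x=-3 → posterior Normal(-20/39, 12/13)
obs 3: x=0 → posterior Normal(-8/21, 24/35)
obs 4: x=9/4 → posterior Normal(83/528, 6/11)
obs 5: x=-5/4 → posterior Normal(-13/159, 24/53)

mu_0=-13/159, tau_0^2=24/53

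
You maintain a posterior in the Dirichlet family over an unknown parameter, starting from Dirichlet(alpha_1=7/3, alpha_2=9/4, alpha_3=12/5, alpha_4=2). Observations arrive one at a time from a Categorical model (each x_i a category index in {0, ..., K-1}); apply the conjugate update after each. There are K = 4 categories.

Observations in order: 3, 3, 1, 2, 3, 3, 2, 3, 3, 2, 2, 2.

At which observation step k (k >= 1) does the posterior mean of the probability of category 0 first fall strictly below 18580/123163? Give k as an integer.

k = 7

obs 1: x=3 → posterior Dirichlet(7/3, 9/4, 12/5, 3)
obs 2: x=3 → posterior Dirichlet(7/3, 9/4, 12/5, 4)
obs 3: x=1 → posterior Dirichlet(7/3, 13/4, 12/5, 4)
obs 4: x=2 → posterior Dirichlet(7/3, 13/4, 17/5, 4)
obs 5: x=3 → posterior Dirichlet(7/3, 13/4, 17/5, 5)
obs 6: x=3 → posterior Dirichlet(7/3, 13/4, 17/5, 6)
obs 7: x=2 → posterior Dirichlet(7/3, 13/4, 22/5, 6)
obs 8: x=3 → posterior Dirichlet(7/3, 13/4, 22/5, 7)
obs 9: x=3 → posterior Dirichlet(7/3, 13/4, 22/5, 8)
obs 10: x=2 → posterior Dirichlet(7/3, 13/4, 27/5, 8)
obs 11: x=2 → posterior Dirichlet(7/3, 13/4, 32/5, 8)
obs 12: x=2 → posterior Dirichlet(7/3, 13/4, 37/5, 8)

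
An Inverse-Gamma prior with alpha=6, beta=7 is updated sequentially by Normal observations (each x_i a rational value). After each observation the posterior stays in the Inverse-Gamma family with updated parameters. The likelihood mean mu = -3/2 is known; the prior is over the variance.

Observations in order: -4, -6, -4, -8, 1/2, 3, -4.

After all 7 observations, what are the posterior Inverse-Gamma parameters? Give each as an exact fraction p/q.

obs 1: x=-4 → posterior Inverse-Gamma(13/2, 81/8)
obs 2: x=-6 → posterior Inverse-Gamma(7, 81/4)
obs 3: x=-4 → posterior Inverse-Gamma(15/2, 187/8)
obs 4: x=-8 → posterior Inverse-Gamma(8, 89/2)
obs 5: x=1/2 → posterior Inverse-Gamma(17/2, 93/2)
obs 6: x=3 → posterior Inverse-Gamma(9, 453/8)
obs 7: x=-4 → posterior Inverse-Gamma(19/2, 239/4)

alpha=19/2, beta=239/4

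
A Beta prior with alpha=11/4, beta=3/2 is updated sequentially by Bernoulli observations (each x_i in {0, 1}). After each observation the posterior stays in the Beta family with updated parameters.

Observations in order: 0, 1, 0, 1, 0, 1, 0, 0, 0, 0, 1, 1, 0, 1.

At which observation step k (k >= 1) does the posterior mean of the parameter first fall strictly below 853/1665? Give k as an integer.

k = 7

obs 1: x=0 → posterior Beta(11/4, 5/2)
obs 2: x=1 → posterior Beta(15/4, 5/2)
obs 3: x=0 → posterior Beta(15/4, 7/2)
obs 4: x=1 → posterior Beta(19/4, 7/2)
obs 5: x=0 → posterior Beta(19/4, 9/2)
obs 6: x=1 → posterior Beta(23/4, 9/2)
obs 7: x=0 → posterior Beta(23/4, 11/2)
obs 8: x=0 → posterior Beta(23/4, 13/2)
obs 9: x=0 → posterior Beta(23/4, 15/2)
obs 10: x=0 → posterior Beta(23/4, 17/2)
obs 11: x=1 → posterior Beta(27/4, 17/2)
obs 12: x=1 → posterior Beta(31/4, 17/2)
obs 13: x=0 → posterior Beta(31/4, 19/2)
obs 14: x=1 → posterior Beta(35/4, 19/2)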